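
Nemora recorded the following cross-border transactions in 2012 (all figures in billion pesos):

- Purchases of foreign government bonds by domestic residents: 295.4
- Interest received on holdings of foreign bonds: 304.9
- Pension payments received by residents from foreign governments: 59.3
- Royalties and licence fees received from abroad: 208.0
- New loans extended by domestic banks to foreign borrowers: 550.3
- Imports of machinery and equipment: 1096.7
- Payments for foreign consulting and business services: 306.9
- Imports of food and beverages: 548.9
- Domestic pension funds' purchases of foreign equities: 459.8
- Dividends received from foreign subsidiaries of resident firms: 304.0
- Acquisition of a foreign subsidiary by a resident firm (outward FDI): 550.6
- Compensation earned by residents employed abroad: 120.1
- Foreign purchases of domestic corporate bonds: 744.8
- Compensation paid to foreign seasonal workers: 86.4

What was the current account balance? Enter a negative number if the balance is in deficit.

Goods: -1096.7 - 548.9 = -1645.6
Services: 208.0 - 306.9 = -98.9
Primary income: -86.4 + 304.9 + 120.1 + 304.0 = 642.6
Secondary income: 59.3
Current account = (-1645.6) + (-98.9) + 642.6 + 59.3 = -1042.6
(Excluded from the current account — financial account: purchases of foreign government bonds by domestic residents 295.4, new loans extended by domestic banks to foreign borrowers 550.3, domestic pension funds' purchases of foreign equities 459.8, acquisition of a foreign subsidiary by a resident firm (outward FDI) 550.6, foreign purchases of domestic corporate bonds 744.8.)

-1042.6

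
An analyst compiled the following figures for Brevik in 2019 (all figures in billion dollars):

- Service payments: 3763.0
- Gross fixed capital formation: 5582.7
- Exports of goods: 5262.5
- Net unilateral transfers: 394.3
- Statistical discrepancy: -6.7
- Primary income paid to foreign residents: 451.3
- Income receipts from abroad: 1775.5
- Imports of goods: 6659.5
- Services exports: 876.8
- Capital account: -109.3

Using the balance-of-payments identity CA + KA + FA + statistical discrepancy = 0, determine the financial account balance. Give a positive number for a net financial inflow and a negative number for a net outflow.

2680.7

Goods balance = 5262.5 - 6659.5 = -1397.0
Services balance = 876.8 - 3763.0 = -2886.2
Trade balance (goods + services) = -1397.0 + (-2886.2) = -4283.2
Net primary income = 1775.5 - 451.3 = 1324.2
Net secondary income = 394.3
Current account = -4283.2 + 1324.2 + 394.3 = -2564.7
Financial account = -(-2564.7 + (-109.3) + (-6.7)) = 2680.7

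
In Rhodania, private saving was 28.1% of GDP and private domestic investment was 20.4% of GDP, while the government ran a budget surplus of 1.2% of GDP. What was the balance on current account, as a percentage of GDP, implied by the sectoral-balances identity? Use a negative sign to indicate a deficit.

By the sectoral-balances identity, CA = (S_private - I) + (T - G).
Private balance = 28.1 - 20.4 = 7.7
Government balance (T - G) = 1.2
CA = 7.7 + 1.2 = 8.9

8.9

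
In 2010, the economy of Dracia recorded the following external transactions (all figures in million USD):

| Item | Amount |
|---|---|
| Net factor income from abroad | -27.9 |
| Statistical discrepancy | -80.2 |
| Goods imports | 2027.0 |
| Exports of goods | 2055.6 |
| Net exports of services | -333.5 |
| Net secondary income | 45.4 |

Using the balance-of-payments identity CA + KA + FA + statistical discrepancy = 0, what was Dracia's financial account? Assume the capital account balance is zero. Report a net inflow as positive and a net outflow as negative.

367.6

Goods balance = 2055.6 - 2027.0 = 28.6
Services balance = -333.5
Trade balance (goods + services) = 28.6 + (-333.5) = -304.9
Net primary income = -27.9
Net secondary income = 45.4
Current account = -304.9 + (-27.9) + 45.4 = -287.4
Financial account = -(-287.4 + (-80.2)) = 367.6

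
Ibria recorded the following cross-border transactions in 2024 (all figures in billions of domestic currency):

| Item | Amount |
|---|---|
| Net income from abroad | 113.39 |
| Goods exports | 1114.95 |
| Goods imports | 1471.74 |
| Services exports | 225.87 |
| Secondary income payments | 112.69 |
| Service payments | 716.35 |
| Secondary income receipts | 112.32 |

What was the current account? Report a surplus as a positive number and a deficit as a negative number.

Goods balance = 1114.95 - 1471.74 = -356.79
Services balance = 225.87 - 716.35 = -490.48
Trade balance (goods + services) = -356.79 + (-490.48) = -847.27
Net primary income = 113.39
Net secondary income = 112.32 - 112.69 = -0.37
Current account = -847.27 + 113.39 + (-0.37) = -734.25

-734.25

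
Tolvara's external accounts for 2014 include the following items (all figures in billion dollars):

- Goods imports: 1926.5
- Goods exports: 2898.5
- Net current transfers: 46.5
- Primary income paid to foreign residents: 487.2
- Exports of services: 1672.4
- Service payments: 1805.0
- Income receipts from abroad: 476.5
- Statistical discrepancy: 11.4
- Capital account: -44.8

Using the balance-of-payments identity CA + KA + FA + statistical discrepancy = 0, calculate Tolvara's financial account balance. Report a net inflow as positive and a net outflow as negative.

-841.8

Goods balance = 2898.5 - 1926.5 = 972.0
Services balance = 1672.4 - 1805.0 = -132.6
Trade balance (goods + services) = 972.0 + (-132.6) = 839.4
Net primary income = 476.5 - 487.2 = -10.7
Net secondary income = 46.5
Current account = 839.4 + (-10.7) + 46.5 = 875.2
Financial account = -(875.2 + (-44.8) + 11.4) = -841.8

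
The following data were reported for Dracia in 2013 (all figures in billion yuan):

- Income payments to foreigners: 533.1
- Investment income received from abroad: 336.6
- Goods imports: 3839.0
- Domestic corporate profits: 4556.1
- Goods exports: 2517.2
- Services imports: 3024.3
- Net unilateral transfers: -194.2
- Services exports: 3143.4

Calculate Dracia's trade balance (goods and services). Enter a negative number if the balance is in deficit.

Goods balance = 2517.2 - 3839.0 = -1321.8
Services balance = 3143.4 - 3024.3 = 119.1
Trade balance (goods + services) = -1321.8 + 119.1 = -1202.7

-1202.7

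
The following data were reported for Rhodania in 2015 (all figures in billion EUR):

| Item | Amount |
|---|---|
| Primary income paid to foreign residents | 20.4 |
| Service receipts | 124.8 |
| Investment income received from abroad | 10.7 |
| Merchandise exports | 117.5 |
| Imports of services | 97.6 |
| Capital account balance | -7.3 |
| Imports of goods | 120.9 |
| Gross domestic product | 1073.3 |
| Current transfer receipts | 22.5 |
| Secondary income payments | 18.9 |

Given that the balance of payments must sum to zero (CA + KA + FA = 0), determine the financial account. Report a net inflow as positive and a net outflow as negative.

Goods balance = 117.5 - 120.9 = -3.4
Services balance = 124.8 - 97.6 = 27.2
Trade balance (goods + services) = -3.4 + 27.2 = 23.8
Net primary income = 10.7 - 20.4 = -9.7
Net secondary income = 22.5 - 18.9 = 3.6
Current account = 23.8 + (-9.7) + 3.6 = 17.7
Financial account = -(17.7 + (-7.3)) = -10.4

-10.4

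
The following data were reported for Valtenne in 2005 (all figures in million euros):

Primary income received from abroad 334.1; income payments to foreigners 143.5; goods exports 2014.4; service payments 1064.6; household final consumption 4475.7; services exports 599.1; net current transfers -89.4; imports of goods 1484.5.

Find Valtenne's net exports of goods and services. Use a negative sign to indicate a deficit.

Goods balance = 2014.4 - 1484.5 = 529.9
Services balance = 599.1 - 1064.6 = -465.5
Trade balance (goods + services) = 529.9 + (-465.5) = 64.4

64.4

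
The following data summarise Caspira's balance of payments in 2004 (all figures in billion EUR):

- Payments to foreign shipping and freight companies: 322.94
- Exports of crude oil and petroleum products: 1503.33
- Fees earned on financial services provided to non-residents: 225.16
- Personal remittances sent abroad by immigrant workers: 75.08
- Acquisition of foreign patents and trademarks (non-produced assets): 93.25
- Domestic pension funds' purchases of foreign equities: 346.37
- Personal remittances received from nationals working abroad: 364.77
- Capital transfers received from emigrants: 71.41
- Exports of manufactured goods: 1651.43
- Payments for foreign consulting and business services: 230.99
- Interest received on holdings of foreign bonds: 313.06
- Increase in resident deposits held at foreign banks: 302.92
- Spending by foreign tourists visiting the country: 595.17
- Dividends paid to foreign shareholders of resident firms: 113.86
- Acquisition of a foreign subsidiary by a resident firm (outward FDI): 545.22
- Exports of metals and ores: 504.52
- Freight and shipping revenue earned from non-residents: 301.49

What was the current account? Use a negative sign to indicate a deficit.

4716.06

Goods: 504.52 + 1503.33 + 1651.43 = 3659.28
Services: 225.16 - 322.94 + 301.49 + 595.17 - 230.99 = 567.89
Primary income: 313.06 - 113.86 = 199.20
Secondary income: -75.08 + 364.77 = 289.69
Current account = 3659.28 + 567.89 + 199.20 + 289.69 = 4716.06
(Excluded from the current account — capital account: acquisition of foreign patents and trademarks (non-produced assets) 93.25, capital transfers received from emigrants 71.41; financial account: domestic pension funds' purchases of foreign equities 346.37, increase in resident deposits held at foreign banks 302.92, acquisition of a foreign subsidiary by a resident firm (outward FDI) 545.22.)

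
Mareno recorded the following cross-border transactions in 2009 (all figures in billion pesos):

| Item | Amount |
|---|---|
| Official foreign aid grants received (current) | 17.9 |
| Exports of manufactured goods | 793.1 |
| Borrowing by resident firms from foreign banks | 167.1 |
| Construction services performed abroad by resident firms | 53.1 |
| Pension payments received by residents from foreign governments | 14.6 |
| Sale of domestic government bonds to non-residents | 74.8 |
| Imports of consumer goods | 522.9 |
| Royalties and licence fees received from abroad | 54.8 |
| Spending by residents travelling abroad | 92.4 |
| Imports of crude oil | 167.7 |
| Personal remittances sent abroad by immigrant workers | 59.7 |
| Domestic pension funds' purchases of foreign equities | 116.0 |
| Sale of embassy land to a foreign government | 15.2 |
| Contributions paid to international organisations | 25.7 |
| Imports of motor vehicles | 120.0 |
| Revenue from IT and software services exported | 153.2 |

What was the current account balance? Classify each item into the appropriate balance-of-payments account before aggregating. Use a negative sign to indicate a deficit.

98.3

Goods: 793.1 - 120.0 - 522.9 - 167.7 = -17.5
Services: 54.8 - 92.4 + 153.2 + 53.1 = 168.7
Secondary income: 17.9 - 25.7 - 59.7 + 14.6 = -52.9
Current account = (-17.5) + 168.7 + (-52.9) = 98.3
(Excluded from the current account — financial account: borrowing by resident firms from foreign banks 167.1, sale of domestic government bonds to non-residents 74.8, domestic pension funds' purchases of foreign equities 116.0; capital account: sale of embassy land to a foreign government 15.2.)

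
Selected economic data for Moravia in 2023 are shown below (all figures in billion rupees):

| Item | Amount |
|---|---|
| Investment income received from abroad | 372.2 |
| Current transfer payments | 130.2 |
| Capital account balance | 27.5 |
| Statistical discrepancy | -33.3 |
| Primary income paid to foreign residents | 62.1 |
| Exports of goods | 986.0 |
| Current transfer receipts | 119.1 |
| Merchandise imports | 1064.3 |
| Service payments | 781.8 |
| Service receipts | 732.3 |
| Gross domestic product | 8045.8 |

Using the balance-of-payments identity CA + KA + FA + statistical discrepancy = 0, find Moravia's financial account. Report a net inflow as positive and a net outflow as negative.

Goods balance = 986.0 - 1064.3 = -78.3
Services balance = 732.3 - 781.8 = -49.5
Trade balance (goods + services) = -78.3 + (-49.5) = -127.8
Net primary income = 372.2 - 62.1 = 310.1
Net secondary income = 119.1 - 130.2 = -11.1
Current account = -127.8 + 310.1 + (-11.1) = 171.2
Financial account = -(171.2 + 27.5 + (-33.3)) = -165.4

-165.4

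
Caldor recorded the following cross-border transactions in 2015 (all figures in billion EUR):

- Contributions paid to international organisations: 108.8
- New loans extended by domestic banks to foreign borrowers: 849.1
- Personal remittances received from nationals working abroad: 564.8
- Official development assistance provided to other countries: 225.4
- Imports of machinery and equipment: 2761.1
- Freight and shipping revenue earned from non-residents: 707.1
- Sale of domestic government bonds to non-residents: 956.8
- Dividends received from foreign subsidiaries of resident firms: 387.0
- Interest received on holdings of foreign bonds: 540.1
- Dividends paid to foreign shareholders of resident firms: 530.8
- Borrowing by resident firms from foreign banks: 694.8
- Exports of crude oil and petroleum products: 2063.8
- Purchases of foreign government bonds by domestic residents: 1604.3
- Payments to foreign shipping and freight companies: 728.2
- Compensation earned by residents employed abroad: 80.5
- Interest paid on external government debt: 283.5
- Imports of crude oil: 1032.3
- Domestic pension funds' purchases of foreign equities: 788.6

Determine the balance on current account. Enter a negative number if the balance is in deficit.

-1326.8

Goods: -2761.1 + 2063.8 - 1032.3 = -1729.6
Services: 707.1 - 728.2 = -21.1
Primary income: 80.5 - 283.5 + 540.1 + 387.0 - 530.8 = 193.3
Secondary income: 564.8 - 225.4 - 108.8 = 230.6
Current account = (-1729.6) + (-21.1) + 193.3 + 230.6 = -1326.8
(Excluded from the current account — financial account: new loans extended by domestic banks to foreign borrowers 849.1, sale of domestic government bonds to non-residents 956.8, borrowing by resident firms from foreign banks 694.8, purchases of foreign government bonds by domestic residents 1604.3, domestic pension funds' purchases of foreign equities 788.6.)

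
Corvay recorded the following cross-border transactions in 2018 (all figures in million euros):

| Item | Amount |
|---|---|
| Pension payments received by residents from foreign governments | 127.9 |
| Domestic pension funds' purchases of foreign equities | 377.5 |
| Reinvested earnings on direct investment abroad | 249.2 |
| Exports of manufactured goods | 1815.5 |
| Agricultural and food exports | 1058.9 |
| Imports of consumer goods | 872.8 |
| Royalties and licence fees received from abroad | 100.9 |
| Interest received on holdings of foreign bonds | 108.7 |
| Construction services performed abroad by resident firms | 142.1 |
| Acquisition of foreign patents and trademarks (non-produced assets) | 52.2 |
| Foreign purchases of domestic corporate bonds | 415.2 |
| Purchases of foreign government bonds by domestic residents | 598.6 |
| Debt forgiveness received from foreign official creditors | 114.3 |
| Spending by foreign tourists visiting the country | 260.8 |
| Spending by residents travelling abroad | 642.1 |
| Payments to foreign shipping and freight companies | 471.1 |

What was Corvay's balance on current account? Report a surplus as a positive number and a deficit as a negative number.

Goods: 1815.5 + 1058.9 - 872.8 = 2001.6
Services: 100.9 + 142.1 + 260.8 - 642.1 - 471.1 = -609.4
Primary income: 249.2 + 108.7 = 357.9
Secondary income: 127.9
Current account = 2001.6 + (-609.4) + 357.9 + 127.9 = 1878.0
(Excluded from the current account — financial account: domestic pension funds' purchases of foreign equities 377.5, foreign purchases of domestic corporate bonds 415.2, purchases of foreign government bonds by domestic residents 598.6; capital account: acquisition of foreign patents and trademarks (non-produced assets) 52.2, debt forgiveness received from foreign official creditors 114.3.)

1878.0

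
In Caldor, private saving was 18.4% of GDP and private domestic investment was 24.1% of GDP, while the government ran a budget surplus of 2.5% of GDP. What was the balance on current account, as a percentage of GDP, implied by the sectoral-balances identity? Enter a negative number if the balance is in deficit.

-3.2

By the sectoral-balances identity, CA = (S_private - I) + (T - G).
Private balance = 18.4 - 24.1 = -5.7
Government balance (T - G) = 2.5
CA = -5.7 + 2.5 = -3.2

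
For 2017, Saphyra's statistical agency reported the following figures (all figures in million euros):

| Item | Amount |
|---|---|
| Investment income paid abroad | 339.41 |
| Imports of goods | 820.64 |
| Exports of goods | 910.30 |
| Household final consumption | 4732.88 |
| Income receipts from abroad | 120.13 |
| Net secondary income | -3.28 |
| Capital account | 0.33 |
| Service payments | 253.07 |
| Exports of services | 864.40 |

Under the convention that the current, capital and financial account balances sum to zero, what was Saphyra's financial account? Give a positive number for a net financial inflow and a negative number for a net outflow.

Goods balance = 910.30 - 820.64 = 89.66
Services balance = 864.40 - 253.07 = 611.33
Trade balance (goods + services) = 89.66 + 611.33 = 700.99
Net primary income = 120.13 - 339.41 = -219.28
Net secondary income = -3.28
Current account = 700.99 + (-219.28) + (-3.28) = 478.43
Financial account = -(478.43 + 0.33) = -478.76

-478.76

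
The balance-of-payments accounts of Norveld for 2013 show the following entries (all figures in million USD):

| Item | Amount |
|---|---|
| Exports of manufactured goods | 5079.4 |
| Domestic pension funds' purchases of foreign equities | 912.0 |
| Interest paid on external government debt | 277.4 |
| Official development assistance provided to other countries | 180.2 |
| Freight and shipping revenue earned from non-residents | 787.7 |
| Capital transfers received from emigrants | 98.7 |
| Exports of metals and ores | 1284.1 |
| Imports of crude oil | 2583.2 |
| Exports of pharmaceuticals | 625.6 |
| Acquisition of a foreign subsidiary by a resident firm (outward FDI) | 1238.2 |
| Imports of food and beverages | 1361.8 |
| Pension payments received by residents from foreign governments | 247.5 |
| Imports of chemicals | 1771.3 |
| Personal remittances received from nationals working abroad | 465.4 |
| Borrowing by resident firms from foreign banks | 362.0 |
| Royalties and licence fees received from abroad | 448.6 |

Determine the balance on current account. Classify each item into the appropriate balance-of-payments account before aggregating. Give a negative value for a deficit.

Goods: 1284.1 + 5079.4 - 2583.2 - 1361.8 + 625.6 - 1771.3 = 1272.8
Services: 787.7 + 448.6 = 1236.3
Primary income: -277.4
Secondary income: 247.5 + 465.4 - 180.2 = 532.7
Current account = 1272.8 + 1236.3 + (-277.4) + 532.7 = 2764.4
(Excluded from the current account — financial account: domestic pension funds' purchases of foreign equities 912.0, acquisition of a foreign subsidiary by a resident firm (outward FDI) 1238.2, borrowing by resident firms from foreign banks 362.0; capital account: capital transfers received from emigrants 98.7.)

2764.4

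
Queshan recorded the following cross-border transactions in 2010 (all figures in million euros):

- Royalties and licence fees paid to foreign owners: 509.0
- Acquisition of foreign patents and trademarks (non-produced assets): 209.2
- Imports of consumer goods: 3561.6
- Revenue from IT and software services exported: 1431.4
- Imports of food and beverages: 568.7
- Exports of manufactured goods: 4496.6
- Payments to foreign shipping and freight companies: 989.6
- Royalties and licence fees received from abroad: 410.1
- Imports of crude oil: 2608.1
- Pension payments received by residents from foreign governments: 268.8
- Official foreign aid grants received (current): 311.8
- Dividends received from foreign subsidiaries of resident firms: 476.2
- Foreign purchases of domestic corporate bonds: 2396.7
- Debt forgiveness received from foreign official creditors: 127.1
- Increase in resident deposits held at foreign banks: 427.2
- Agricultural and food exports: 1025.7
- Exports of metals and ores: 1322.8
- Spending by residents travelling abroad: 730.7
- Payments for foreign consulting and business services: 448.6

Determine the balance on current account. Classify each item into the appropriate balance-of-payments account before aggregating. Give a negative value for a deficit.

327.1

Goods: 1322.8 + 4496.6 - 568.7 - 3561.6 - 2608.1 + 1025.7 = 106.7
Services: -448.6 + 1431.4 + 410.1 - 730.7 - 989.6 - 509.0 = -836.4
Primary income: 476.2
Secondary income: 268.8 + 311.8 = 580.6
Current account = 106.7 + (-836.4) + 476.2 + 580.6 = 327.1
(Excluded from the current account — capital account: acquisition of foreign patents and trademarks (non-produced assets) 209.2, debt forgiveness received from foreign official creditors 127.1; financial account: foreign purchases of domestic corporate bonds 2396.7, increase in resident deposits held at foreign banks 427.2.)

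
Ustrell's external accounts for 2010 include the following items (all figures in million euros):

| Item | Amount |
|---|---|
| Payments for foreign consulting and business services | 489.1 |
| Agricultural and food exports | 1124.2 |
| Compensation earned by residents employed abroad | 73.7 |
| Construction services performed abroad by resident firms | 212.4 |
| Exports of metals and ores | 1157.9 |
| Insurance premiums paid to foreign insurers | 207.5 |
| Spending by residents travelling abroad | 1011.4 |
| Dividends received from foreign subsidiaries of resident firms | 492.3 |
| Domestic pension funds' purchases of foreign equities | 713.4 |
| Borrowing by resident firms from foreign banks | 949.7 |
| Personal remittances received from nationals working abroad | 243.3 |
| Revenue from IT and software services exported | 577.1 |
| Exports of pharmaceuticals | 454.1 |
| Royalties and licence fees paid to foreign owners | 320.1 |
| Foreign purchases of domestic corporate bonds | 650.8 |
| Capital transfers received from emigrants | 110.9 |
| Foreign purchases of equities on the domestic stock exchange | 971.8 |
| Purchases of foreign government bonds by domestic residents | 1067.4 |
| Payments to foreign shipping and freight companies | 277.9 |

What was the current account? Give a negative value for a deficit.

2029.0

Goods: 1157.9 + 1124.2 + 454.1 = 2736.2
Services: -489.1 - 1011.4 - 277.9 - 320.1 - 207.5 + 577.1 + 212.4 = -1516.5
Primary income: 73.7 + 492.3 = 566.0
Secondary income: 243.3
Current account = 2736.2 + (-1516.5) + 566.0 + 243.3 = 2029.0
(Excluded from the current account — financial account: domestic pension funds' purchases of foreign equities 713.4, borrowing by resident firms from foreign banks 949.7, foreign purchases of domestic corporate bonds 650.8, foreign purchases of equities on the domestic stock exchange 971.8, purchases of foreign government bonds by domestic residents 1067.4; capital account: capital transfers received from emigrants 110.9.)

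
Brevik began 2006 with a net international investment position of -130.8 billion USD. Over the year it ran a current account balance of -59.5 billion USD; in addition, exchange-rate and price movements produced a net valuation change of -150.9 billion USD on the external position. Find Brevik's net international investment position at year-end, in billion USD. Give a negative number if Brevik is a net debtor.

Change in NIIP = current account + net valuation change = -59.5 + (-150.9) = -210.4
End-of-year NIIP = -130.8 + (-210.4) = -341.2

-341.2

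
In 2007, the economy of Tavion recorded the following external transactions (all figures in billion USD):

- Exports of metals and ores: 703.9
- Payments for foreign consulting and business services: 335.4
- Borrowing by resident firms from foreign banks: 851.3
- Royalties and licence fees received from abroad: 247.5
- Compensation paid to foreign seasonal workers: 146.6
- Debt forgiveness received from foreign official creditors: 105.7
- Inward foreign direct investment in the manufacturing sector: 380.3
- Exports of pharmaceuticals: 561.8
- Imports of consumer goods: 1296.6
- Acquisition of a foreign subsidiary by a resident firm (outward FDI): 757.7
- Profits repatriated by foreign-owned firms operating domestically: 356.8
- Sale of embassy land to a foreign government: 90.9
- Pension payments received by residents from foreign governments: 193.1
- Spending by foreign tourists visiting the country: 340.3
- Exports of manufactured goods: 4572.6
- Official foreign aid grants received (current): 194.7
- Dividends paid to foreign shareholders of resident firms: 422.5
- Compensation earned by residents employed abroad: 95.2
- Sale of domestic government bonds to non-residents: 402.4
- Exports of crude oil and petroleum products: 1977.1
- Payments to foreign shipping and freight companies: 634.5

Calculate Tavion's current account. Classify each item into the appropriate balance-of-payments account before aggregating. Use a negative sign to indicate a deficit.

Goods: 4572.6 + 1977.1 + 561.8 - 1296.6 + 703.9 = 6518.8
Services: -335.4 - 634.5 + 247.5 + 340.3 = -382.1
Primary income: 95.2 - 356.8 - 146.6 - 422.5 = -830.7
Secondary income: 193.1 + 194.7 = 387.8
Current account = 6518.8 + (-382.1) + (-830.7) + 387.8 = 5693.8
(Excluded from the current account — financial account: borrowing by resident firms from foreign banks 851.3, inward foreign direct investment in the manufacturing sector 380.3, acquisition of a foreign subsidiary by a resident firm (outward FDI) 757.7, sale of domestic government bonds to non-residents 402.4; capital account: debt forgiveness received from foreign official creditors 105.7, sale of embassy land to a foreign government 90.9.)

5693.8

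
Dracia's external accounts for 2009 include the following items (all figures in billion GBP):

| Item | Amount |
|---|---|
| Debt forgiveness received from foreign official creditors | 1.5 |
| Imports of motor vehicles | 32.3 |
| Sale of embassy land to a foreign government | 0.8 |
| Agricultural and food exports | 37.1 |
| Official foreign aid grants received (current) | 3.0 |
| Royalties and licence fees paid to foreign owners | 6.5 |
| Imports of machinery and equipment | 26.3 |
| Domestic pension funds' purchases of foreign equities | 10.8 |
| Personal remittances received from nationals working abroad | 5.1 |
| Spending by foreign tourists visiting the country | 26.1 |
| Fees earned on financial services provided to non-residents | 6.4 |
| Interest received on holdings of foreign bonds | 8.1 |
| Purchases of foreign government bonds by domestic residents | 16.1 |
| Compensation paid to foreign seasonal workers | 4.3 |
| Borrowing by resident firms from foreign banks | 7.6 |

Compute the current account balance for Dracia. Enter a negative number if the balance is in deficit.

16.4

Goods: 37.1 - 32.3 - 26.3 = -21.5
Services: -6.5 + 26.1 + 6.4 = 26.0
Primary income: 8.1 - 4.3 = 3.8
Secondary income: 5.1 + 3.0 = 8.1
Current account = (-21.5) + 26.0 + 3.8 + 8.1 = 16.4
(Excluded from the current account — capital account: debt forgiveness received from foreign official creditors 1.5, sale of embassy land to a foreign government 0.8; financial account: domestic pension funds' purchases of foreign equities 10.8, purchases of foreign government bonds by domestic residents 16.1, borrowing by resident firms from foreign banks 7.6.)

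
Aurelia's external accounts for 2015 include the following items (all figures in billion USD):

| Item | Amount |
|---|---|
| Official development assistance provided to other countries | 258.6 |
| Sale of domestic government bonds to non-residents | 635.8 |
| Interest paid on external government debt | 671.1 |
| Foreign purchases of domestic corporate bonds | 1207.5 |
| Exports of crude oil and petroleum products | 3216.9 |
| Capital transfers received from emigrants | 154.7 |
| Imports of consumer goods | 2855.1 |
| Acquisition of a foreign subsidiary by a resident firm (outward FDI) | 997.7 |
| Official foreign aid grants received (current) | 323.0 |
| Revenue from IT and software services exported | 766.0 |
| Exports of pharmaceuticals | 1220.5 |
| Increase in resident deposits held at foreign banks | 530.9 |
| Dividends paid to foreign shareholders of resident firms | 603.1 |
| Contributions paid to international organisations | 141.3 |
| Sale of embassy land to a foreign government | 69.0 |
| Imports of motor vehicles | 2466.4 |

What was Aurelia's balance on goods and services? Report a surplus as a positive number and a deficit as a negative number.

-118.1

Goods: -2466.4 - 2855.1 + 1220.5 + 3216.9 = -884.1
Services: 766.0
Trade balance = -884.1 + 766.0 = -118.1
(Excluded from the trade balance — secondary income: official development assistance provided to other countries 258.6, official foreign aid grants received (current) 323.0, contributions paid to international organisations 141.3; financial account: sale of domestic government bonds to non-residents 635.8, foreign purchases of domestic corporate bonds 1207.5, acquisition of a foreign subsidiary by a resident firm (outward FDI) 997.7, increase in resident deposits held at foreign banks 530.9; primary income: interest paid on external government debt 671.1, dividends paid to foreign shareholders of resident firms 603.1; capital account: capital transfers received from emigrants 154.7, sale of embassy land to a foreign government 69.0.)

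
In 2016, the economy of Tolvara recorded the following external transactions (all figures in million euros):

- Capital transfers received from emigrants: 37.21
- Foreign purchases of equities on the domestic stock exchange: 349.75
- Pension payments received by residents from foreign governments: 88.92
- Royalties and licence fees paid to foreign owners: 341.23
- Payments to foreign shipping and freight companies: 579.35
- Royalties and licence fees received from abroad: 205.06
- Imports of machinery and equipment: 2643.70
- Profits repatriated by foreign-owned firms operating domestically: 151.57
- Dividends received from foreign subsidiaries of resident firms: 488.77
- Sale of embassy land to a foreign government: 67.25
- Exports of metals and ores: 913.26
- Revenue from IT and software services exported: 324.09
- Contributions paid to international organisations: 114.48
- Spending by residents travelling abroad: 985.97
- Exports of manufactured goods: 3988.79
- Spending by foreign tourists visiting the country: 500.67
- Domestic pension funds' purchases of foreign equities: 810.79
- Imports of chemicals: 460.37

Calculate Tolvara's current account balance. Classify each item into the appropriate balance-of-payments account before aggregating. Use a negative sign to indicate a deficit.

Goods: -460.37 - 2643.70 + 913.26 + 3988.79 = 1797.98
Services: -579.35 + 324.09 + 205.06 + 500.67 - 985.97 - 341.23 = -876.73
Primary income: 488.77 - 151.57 = 337.20
Secondary income: -114.48 + 88.92 = -25.56
Current account = 1797.98 + (-876.73) + 337.20 + (-25.56) = 1232.89
(Excluded from the current account — capital account: capital transfers received from emigrants 37.21, sale of embassy land to a foreign government 67.25; financial account: foreign purchases of equities on the domestic stock exchange 349.75, domestic pension funds' purchases of foreign equities 810.79.)

1232.89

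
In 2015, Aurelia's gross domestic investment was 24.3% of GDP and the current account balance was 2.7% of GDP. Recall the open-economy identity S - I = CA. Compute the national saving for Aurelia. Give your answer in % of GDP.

S - I = CA (net lending to the rest of the world).
S = I + CA = 24.3 + 2.7 = 27.0

27.0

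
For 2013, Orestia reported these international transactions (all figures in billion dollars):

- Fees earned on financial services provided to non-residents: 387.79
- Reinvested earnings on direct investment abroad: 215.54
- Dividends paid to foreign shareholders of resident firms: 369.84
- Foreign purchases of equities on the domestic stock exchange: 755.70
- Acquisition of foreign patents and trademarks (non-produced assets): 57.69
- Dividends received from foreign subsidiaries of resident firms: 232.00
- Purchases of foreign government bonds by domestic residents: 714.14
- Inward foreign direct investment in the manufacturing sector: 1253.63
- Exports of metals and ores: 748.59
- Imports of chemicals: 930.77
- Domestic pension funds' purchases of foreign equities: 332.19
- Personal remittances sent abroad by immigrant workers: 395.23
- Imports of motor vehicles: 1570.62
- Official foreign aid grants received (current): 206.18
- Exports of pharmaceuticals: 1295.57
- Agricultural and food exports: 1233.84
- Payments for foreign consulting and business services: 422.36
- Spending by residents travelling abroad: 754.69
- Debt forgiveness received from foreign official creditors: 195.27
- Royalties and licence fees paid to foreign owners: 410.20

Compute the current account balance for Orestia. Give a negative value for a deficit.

Goods: -930.77 + 748.59 - 1570.62 + 1295.57 + 1233.84 = 776.61
Services: -410.20 + 387.79 - 422.36 - 754.69 = -1199.46
Primary income: 215.54 + 232.00 - 369.84 = 77.70
Secondary income: 206.18 - 395.23 = -189.05
Current account = 776.61 + (-1199.46) + 77.70 + (-189.05) = -534.20
(Excluded from the current account — financial account: foreign purchases of equities on the domestic stock exchange 755.70, purchases of foreign government bonds by domestic residents 714.14, inward foreign direct investment in the manufacturing sector 1253.63, domestic pension funds' purchases of foreign equities 332.19; capital account: acquisition of foreign patents and trademarks (non-produced assets) 57.69, debt forgiveness received from foreign official creditors 195.27.)

-534.20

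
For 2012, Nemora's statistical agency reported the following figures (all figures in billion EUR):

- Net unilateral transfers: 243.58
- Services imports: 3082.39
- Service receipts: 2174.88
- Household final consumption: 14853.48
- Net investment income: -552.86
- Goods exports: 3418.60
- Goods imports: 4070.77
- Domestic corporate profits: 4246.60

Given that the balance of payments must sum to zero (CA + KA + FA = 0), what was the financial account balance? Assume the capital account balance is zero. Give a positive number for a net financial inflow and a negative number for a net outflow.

Goods balance = 3418.60 - 4070.77 = -652.17
Services balance = 2174.88 - 3082.39 = -907.51
Trade balance (goods + services) = -652.17 + (-907.51) = -1559.68
Net primary income = -552.86
Net secondary income = 243.58
Current account = -1559.68 + (-552.86) + 243.58 = -1868.96
Financial account = -(-1868.96) = 1868.96

1868.96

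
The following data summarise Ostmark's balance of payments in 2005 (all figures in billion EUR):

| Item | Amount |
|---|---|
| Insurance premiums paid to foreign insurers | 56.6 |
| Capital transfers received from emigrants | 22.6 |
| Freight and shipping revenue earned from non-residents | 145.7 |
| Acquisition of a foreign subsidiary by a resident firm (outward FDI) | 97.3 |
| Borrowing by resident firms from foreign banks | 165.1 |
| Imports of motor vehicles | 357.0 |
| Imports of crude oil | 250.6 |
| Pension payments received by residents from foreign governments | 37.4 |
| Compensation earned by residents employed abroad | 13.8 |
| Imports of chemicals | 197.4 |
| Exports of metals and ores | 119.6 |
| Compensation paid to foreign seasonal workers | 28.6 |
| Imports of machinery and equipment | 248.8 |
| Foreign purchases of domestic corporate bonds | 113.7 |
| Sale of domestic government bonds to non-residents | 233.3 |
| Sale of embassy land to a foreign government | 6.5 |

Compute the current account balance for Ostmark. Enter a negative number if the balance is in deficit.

Goods: -197.4 - 357.0 - 250.6 + 119.6 - 248.8 = -934.2
Services: -56.6 + 145.7 = 89.1
Primary income: -28.6 + 13.8 = -14.8
Secondary income: 37.4
Current account = (-934.2) + 89.1 + (-14.8) + 37.4 = -822.5
(Excluded from the current account — capital account: capital transfers received from emigrants 22.6, sale of embassy land to a foreign government 6.5; financial account: acquisition of a foreign subsidiary by a resident firm (outward FDI) 97.3, borrowing by resident firms from foreign banks 165.1, foreign purchases of domestic corporate bonds 113.7, sale of domestic government bonds to non-residents 233.3.)

-822.5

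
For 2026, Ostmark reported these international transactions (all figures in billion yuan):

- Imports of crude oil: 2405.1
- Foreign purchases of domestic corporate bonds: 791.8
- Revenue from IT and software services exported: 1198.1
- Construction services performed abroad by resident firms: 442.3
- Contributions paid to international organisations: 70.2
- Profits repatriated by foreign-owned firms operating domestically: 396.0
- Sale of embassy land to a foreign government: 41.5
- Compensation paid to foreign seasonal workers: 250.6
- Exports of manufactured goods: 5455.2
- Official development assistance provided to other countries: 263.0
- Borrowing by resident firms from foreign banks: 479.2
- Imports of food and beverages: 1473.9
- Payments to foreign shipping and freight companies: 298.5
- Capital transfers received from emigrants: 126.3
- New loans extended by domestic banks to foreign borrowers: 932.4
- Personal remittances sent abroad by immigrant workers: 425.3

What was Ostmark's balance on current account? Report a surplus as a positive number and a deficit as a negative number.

1513.0

Goods: 5455.2 - 1473.9 - 2405.1 = 1576.2
Services: -298.5 + 442.3 + 1198.1 = 1341.9
Primary income: -396.0 - 250.6 = -646.6
Secondary income: -425.3 - 263.0 - 70.2 = -758.5
Current account = 1576.2 + 1341.9 + (-646.6) + (-758.5) = 1513.0
(Excluded from the current account — financial account: foreign purchases of domestic corporate bonds 791.8, borrowing by resident firms from foreign banks 479.2, new loans extended by domestic banks to foreign borrowers 932.4; capital account: sale of embassy land to a foreign government 41.5, capital transfers received from emigrants 126.3.)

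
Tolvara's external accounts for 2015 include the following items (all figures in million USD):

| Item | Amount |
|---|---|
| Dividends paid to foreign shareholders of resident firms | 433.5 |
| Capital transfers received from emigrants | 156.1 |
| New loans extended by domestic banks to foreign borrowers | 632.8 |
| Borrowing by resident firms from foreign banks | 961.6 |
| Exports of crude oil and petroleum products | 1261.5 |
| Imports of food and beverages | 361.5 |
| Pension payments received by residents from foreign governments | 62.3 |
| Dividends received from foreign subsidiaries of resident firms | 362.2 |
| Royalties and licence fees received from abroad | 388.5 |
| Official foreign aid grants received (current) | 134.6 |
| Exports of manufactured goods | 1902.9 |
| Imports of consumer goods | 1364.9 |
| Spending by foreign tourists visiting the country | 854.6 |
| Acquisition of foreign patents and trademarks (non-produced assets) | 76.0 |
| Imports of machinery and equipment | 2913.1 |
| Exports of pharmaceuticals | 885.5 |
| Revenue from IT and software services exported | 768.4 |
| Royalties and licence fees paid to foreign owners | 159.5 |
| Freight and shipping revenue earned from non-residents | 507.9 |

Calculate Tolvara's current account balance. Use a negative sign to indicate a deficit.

1895.9

Goods: -2913.1 - 361.5 + 885.5 + 1902.9 - 1364.9 + 1261.5 = -589.6
Services: 854.6 - 159.5 + 768.4 + 507.9 + 388.5 = 2359.9
Primary income: 362.2 - 433.5 = -71.3
Secondary income: 134.6 + 62.3 = 196.9
Current account = (-589.6) + 2359.9 + (-71.3) + 196.9 = 1895.9
(Excluded from the current account — capital account: capital transfers received from emigrants 156.1, acquisition of foreign patents and trademarks (non-produced assets) 76.0; financial account: new loans extended by domestic banks to foreign borrowers 632.8, borrowing by resident firms from foreign banks 961.6.)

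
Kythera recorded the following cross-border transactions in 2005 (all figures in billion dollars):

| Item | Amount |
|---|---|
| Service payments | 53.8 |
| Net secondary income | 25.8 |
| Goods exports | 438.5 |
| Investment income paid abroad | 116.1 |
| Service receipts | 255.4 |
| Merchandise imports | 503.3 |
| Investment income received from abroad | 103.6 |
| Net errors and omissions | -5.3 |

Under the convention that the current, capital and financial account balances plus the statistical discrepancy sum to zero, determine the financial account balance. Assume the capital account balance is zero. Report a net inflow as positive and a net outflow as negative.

Goods balance = 438.5 - 503.3 = -64.8
Services balance = 255.4 - 53.8 = 201.6
Trade balance (goods + services) = -64.8 + 201.6 = 136.8
Net primary income = 103.6 - 116.1 = -12.5
Net secondary income = 25.8
Current account = 136.8 + (-12.5) + 25.8 = 150.1
Financial account = -(150.1 + (-5.3)) = -144.8

-144.8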